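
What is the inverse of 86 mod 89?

59

Run the extended Euclidean algorithm:
89 = 1×86 + 3
86 = 28×3 + 2
3 = 1×2 + 1
2 = 2×1 + 0
gcd(86, 89) = 1, so the inverse exists.
Bézout: 1 = 29×89 − 30×86.
So 86⁻¹ ≡ −30 ≡ 59 (mod 89).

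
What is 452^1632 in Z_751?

Using repeated squaring:
1632 in binary is 11001100000, i.e. 1632 = 1024 + 512 + 64 + 32.
452^1 ≡ 452 (mod 751)
452^2 ≡ 452^2 = 204304 ≡ 32 (mod 751)
452^4 ≡ 32^2 = 1024 ≡ 273 (mod 751)
452^8 ≡ 273^2 = 74529 ≡ 180 (mod 751)
452^16 ≡ 180^2 = 32400 ≡ 107 (mod 751)
452^32 ≡ 107^2 = 11449 ≡ 184 (mod 751)
452^64 ≡ 184^2 = 33856 ≡ 61 (mod 751)
452^128 ≡ 61^2 = 3721 ≡ 717 (mod 751)
452^256 ≡ 717^2 = 514089 ≡ 405 (mod 751)
452^512 ≡ 405^2 = 164025 ≡ 307 (mod 751)
452^1024 ≡ 307^2 = 94249 ≡ 374 (mod 751)
452^1632 = 452^1024 × 452^512 × 452^64 × 452^32 ≡ 374 × 307 × 61 × 184 (mod 751).
Accumulate the product:
374 × 307 = 114818 ≡ 666
666 × 61 = 40626 ≡ 72
72 × 184 = 13248 ≡ 481

481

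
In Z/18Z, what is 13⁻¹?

7

18 = 1×13 + 5
13 = 2×5 + 3
5 = 1×3 + 2
3 = 1×2 + 1
2 = 2×1 + 0
gcd(13, 18) = 1, so the inverse exists.
Back-substitute for 1:
1 = 1×3 − 1×2
  = −1×5 + 2×3
  = 2×13 − 5×5
  = −5×18 + 7×13
So 13⁻¹ ≡ 7 (mod 18).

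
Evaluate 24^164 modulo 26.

22

Compute successive squares:
164 in binary is 10100100, i.e. 164 = 128 + 32 + 4.
24^1 ≡ 24 (mod 26)
24^2 ≡ 24^2 = 576 ≡ 4 (mod 26)
24^4 ≡ 4^2 = 16 (mod 26)
24^8 ≡ 16^2 = 256 ≡ 22 (mod 26)
24^16 ≡ 22^2 = 484 ≡ 16 (mod 26)
24^32 ≡ 16^2 = 256 ≡ 22 (mod 26)
24^64 ≡ 22^2 = 484 ≡ 16 (mod 26)
24^128 ≡ 16^2 = 256 ≡ 22 (mod 26)
24^164 = 24^128 · 24^32 · 24^4 ≡ 22 · 22 · 16 (mod 26).
Accumulate the product:
22 · 22 = 484 ≡ 16
16 · 16 = 256 ≡ 22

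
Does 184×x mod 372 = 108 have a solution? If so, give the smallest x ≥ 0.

39

gcd(184, 372) = 4, and 4 | 108, so solutions exist.
Divide through by 4: 46×x = 27 (mod 93).
46⁻¹ ≡ 91 (mod 93).
x ≡ 91×27 ≡ 39 (mod 93).
The smallest non-negative solution is x = 39.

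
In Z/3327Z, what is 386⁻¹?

3146

3327 = 8*386 + 239
386 = 1*239 + 147
239 = 1*147 + 92
147 = 1*92 + 55
92 = 1*55 + 37
55 = 1*37 + 18
37 = 2*18 + 1
18 = 18*1 + 0
gcd(386, 3327) = 1, so the inverse exists.
Back-substitute for 1:
1 = 1*37 − 2*18
  = −2*55 + 3*37
  = 3*92 − 5*55
  = −5*147 + 8*92
  = 8*239 − 13*147
  = −13*386 + 21*239
  = 21*3327 − 181*386
So 386⁻¹ ≡ −181 ≡ 3146 (mod 3327).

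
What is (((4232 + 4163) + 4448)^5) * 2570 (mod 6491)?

891

4232 + 4163 = 8395 ≡ 1904 (mod 6491)
1904 + 4448 = 6352
(6352)^5 ≡ 1589 (mod 6491)
1589 * 2570 = 4083730 ≡ 891 (mod 6491)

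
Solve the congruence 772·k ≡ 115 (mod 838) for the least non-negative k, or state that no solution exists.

gcd(772, 838) = 2, and 2 does not divide 115.
So the congruence has no solution.

no solution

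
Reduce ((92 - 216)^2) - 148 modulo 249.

92 - 216 = -124 ≡ 125 (mod 249)
(125)^2 ≡ 187 (mod 249)
187 - 148 = 39

39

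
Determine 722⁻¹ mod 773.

485

773 = 1×722 + 51
722 = 14×51 + 8
51 = 6×8 + 3
8 = 2×3 + 2
3 = 1×2 + 1
2 = 2×1 + 0
gcd(722, 773) = 1, so the inverse exists.
Back-substitute for 1:
1 = 1×3 − 1×2
  = −1×8 + 3×3
  = 3×51 − 19×8
  = −19×722 + 269×51
  = 269×773 − 288×722
So 722⁻¹ ≡ −288 ≡ 485 (mod 773).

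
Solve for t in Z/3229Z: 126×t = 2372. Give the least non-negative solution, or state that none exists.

2274

gcd(126, 3229) = 1, so a unique solution mod 3229 exists.
126⁻¹ ≡ 1512 (mod 3229).
t ≡ 1512×2372 ≡ 2274 (mod 3229).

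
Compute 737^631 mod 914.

519

631 in binary is 1001110111, i.e. 631 = 512 + 64 + 32 + 16 + 4 + 2 + 1.
737^1 ≡ 737 (mod 914)
737^2 ≡ 737^2 = 543169 ≡ 253 (mod 914)
737^4 ≡ 253^2 = 64009 ≡ 29 (mod 914)
737^8 ≡ 29^2 = 841 (mod 914)
737^16 ≡ 841^2 = 707281 ≡ 759 (mod 914)
737^32 ≡ 759^2 = 576081 ≡ 261 (mod 914)
737^64 ≡ 261^2 = 68121 ≡ 485 (mod 914)
737^128 ≡ 485^2 = 235225 ≡ 327 (mod 914)
737^256 ≡ 327^2 = 106929 ≡ 905 (mod 914)
737^512 ≡ 905^2 = 819025 ≡ 81 (mod 914)
737^631 = 737^512 * 737^64 * 737^32 * 737^16 * 737^4 * 737^2 * 737^1 ≡ 81 * 485 * 261 * 759 * 29 * 253 * 737 (mod 914).
Accumulate the product:
81 * 485 = 39285 ≡ 897
897 * 261 = 234117 ≡ 133
133 * 759 = 100947 ≡ 407
407 * 29 = 11803 ≡ 835
835 * 253 = 211255 ≡ 121
121 * 737 = 89177 ≡ 519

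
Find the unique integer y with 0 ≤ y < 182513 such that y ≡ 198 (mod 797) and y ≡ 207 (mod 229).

797⁻¹ mod 229: 797·127 ≡ 1 (mod 229), so 797⁻¹ ≡ 127.
y = 198 + 797·((207 − 198)·127 mod 229) = 198 + 797·227 = 181117.

181117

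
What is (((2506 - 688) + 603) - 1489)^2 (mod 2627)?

1714

2506 - 688 = 1818
1818 + 603 = 2421
2421 - 1489 = 932
(932)^2 ≡ 1714 (mod 2627)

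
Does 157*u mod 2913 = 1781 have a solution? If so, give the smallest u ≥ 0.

gcd(157, 2913) = 1, so a unique solution mod 2913 exists.
157⁻¹ ≡ 1540 (mod 2913).
u ≡ 1540*1781 ≡ 1607 (mod 2913).

1607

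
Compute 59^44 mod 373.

By square-and-multiply:
44 in binary is 101100, i.e. 44 = 32 + 8 + 4.
59^1 ≡ 59 (mod 373)
59^2 ≡ 59^2 = 3481 ≡ 124 (mod 373)
59^4 ≡ 124^2 = 15376 ≡ 83 (mod 373)
59^8 ≡ 83^2 = 6889 ≡ 175 (mod 373)
59^16 ≡ 175^2 = 30625 ≡ 39 (mod 373)
59^32 ≡ 39^2 = 1521 ≡ 29 (mod 373)
59^44 = 59^32 * 59^8 * 59^4 ≡ 29 * 175 * 83 (mod 373).
Accumulate the product:
29 * 175 = 5075 ≡ 226
226 * 83 = 18758 ≡ 108

108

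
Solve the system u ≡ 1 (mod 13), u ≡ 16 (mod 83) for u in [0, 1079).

846

13⁻¹ mod 83: 13*32 ≡ 1 (mod 83), so 13⁻¹ ≡ 32.
u = 1 + 13*((16 − 1)*32 mod 83) = 1 + 13*65 = 846.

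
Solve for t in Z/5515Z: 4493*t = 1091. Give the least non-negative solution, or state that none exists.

gcd(4493, 5515) = 1, so a unique solution mod 5515 exists.
4493⁻¹ ≡ 3772 (mod 5515).
t ≡ 3772*1091 ≡ 1062 (mod 5515).

1062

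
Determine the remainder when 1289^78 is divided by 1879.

1115

Using repeated squaring:
1289^1 ≡ 1289 (mod 1879)
1289^2 ≡ 1289^2 = 1661521 ≡ 485 (mod 1879)
1289^4 ≡ 485^2 = 235225 ≡ 350 (mod 1879)
1289^8 ≡ 350^2 = 122500 ≡ 365 (mod 1879)
1289^16 ≡ 365^2 = 133225 ≡ 1695 (mod 1879)
1289^32 ≡ 1695^2 = 2873025 ≡ 34 (mod 1879)
1289^64 ≡ 34^2 = 1156 (mod 1879)
1289^78 = 1289^64 * 1289^8 * 1289^4 * 1289^2 ≡ 1156 * 365 * 350 * 485 (mod 1879).
Accumulate the product:
1156 * 365 = 421940 ≡ 1044
1044 * 350 = 365400 ≡ 874
874 * 485 = 423890 ≡ 1115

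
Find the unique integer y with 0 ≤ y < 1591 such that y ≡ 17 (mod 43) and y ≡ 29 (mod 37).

103

43⁻¹ mod 37: 43·31 ≡ 1 (mod 37), so 43⁻¹ ≡ 31.
y = 17 + 43·((29 − 17)·31 mod 37) = 17 + 43·2 = 103.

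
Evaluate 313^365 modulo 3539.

1234

365 in binary is 101101101, i.e. 365 = 256 + 64 + 32 + 8 + 4 + 1.
313^1 ≡ 313 (mod 3539)
313^2 ≡ 313^2 = 97969 ≡ 2416 (mod 3539)
313^4 ≡ 2416^2 = 5837056 ≡ 1245 (mod 3539)
313^8 ≡ 1245^2 = 1550025 ≡ 3482 (mod 3539)
313^16 ≡ 3482^2 = 12124324 ≡ 3249 (mod 3539)
313^32 ≡ 3249^2 = 10556001 ≡ 2703 (mod 3539)
313^64 ≡ 2703^2 = 7306209 ≡ 1713 (mod 3539)
313^128 ≡ 1713^2 = 2934369 ≡ 538 (mod 3539)
313^256 ≡ 538^2 = 289444 ≡ 2785 (mod 3539)
313^365 = 313^256 × 313^64 × 313^32 × 313^8 × 313^4 × 313^1 ≡ 2785 × 1713 × 2703 × 3482 × 1245 × 313 (mod 3539).
Accumulate the product:
2785 × 1713 = 4770705 ≡ 133
133 × 2703 = 359499 ≡ 2060
2060 × 3482 = 7172920 ≡ 2906
2906 × 1245 = 3617970 ≡ 1112
1112 × 313 = 348056 ≡ 1234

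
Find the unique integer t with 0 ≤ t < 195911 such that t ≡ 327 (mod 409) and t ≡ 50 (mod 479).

161473

409⁻¹ mod 479: 409×130 ≡ 1 (mod 479), so 409⁻¹ ≡ 130.
t = 327 + 409×((50 − 327)×130 mod 479) = 327 + 409×394 = 161473.
Check: 161473 mod 409 = 327, 161473 mod 479 = 50. ✓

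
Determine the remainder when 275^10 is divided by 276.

1

Using repeated squaring:
10 in binary is 1010, i.e. 10 = 8 + 2.
275^1 ≡ 275 (mod 276)
275^2 ≡ 275^2 = 75625 ≡ 1 (mod 276)
275^4 ≡ 1^2 = 1 (mod 276)
275^8 ≡ 1^2 = 1 (mod 276)
275^10 = 275^8 * 275^2 ≡ 1 * 1 (mod 276).
1 * 1 = 1 ≡ 1 (mod 276).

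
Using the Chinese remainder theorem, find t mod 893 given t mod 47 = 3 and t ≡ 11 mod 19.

47⁻¹ mod 19: 47*17 ≡ 1 (mod 19), so 47⁻¹ ≡ 17.
t = 3 + 47*((11 − 3)*17 mod 19) = 3 + 47*3 = 144.

144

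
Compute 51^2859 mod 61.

2859 in binary is 101100101011, i.e. 2859 = 2048 + 512 + 256 + 32 + 8 + 2 + 1.
51^1 ≡ 51 (mod 61)
51^2 ≡ 51^2 = 2601 ≡ 39 (mod 61)
51^4 ≡ 39^2 = 1521 ≡ 57 (mod 61)
51^8 ≡ 57^2 = 3249 ≡ 16 (mod 61)
51^16 ≡ 16^2 = 256 ≡ 12 (mod 61)
51^32 ≡ 12^2 = 144 ≡ 22 (mod 61)
51^64 ≡ 22^2 = 484 ≡ 57 (mod 61)
51^128 ≡ 57^2 = 3249 ≡ 16 (mod 61)
51^256 ≡ 16^2 = 256 ≡ 12 (mod 61)
51^512 ≡ 12^2 = 144 ≡ 22 (mod 61)
51^1024 ≡ 22^2 = 484 ≡ 57 (mod 61)
51^2048 ≡ 57^2 = 3249 ≡ 16 (mod 61)
51^2859 = 51^2048 × 51^512 × 51^256 × 51^32 × 51^8 × 51^2 × 51^1 ≡ 16 × 22 × 12 × 22 × 16 × 39 × 51 (mod 61).
Accumulate the product:
16 × 22 = 352 ≡ 47
47 × 12 = 564 ≡ 15
15 × 22 = 330 ≡ 25
25 × 16 = 400 ≡ 34
34 × 39 = 1326 ≡ 45
45 × 51 = 2295 ≡ 38

38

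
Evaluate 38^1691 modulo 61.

By square-and-multiply:
38^1 ≡ 38 (mod 61)
38^2 ≡ 38^2 = 1444 ≡ 41 (mod 61)
38^4 ≡ 41^2 = 1681 ≡ 34 (mod 61)
38^8 ≡ 34^2 = 1156 ≡ 58 (mod 61)
38^16 ≡ 58^2 = 3364 ≡ 9 (mod 61)
38^32 ≡ 9^2 = 81 ≡ 20 (mod 61)
38^64 ≡ 20^2 = 400 ≡ 34 (mod 61)
38^128 ≡ 34^2 = 1156 ≡ 58 (mod 61)
38^256 ≡ 58^2 = 3364 ≡ 9 (mod 61)
38^512 ≡ 9^2 = 81 ≡ 20 (mod 61)
38^1024 ≡ 20^2 = 400 ≡ 34 (mod 61)
38^1691 = 38^1024 × 38^512 × 38^128 × 38^16 × 38^8 × 38^2 × 38^1 ≡ 34 × 20 × 58 × 9 × 58 × 41 × 38 (mod 61).
Accumulate the product:
34 × 20 = 680 ≡ 9
9 × 58 = 522 ≡ 34
34 × 9 = 306 ≡ 1
1 × 58 = 58
58 × 41 = 2378 ≡ 60
60 × 38 = 2280 ≡ 23

23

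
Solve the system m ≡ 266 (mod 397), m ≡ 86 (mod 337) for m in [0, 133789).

132864

397⁻¹ mod 337: 397·264 ≡ 1 (mod 337), so 397⁻¹ ≡ 264.
m = 266 + 397·((86 − 266)·264 mod 337) = 266 + 397·334 = 132864.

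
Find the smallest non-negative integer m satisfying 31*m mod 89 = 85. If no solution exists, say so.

gcd(31, 89) = 1, so a unique solution mod 89 exists.
31⁻¹ ≡ 23 (mod 89).
m ≡ 23*85 ≡ 86 (mod 89).

86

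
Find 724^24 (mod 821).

Using repeated squaring:
24 in binary is 11000, i.e. 24 = 16 + 8.
724^1 ≡ 724 (mod 821)
724^2 ≡ 724^2 = 524176 ≡ 378 (mod 821)
724^4 ≡ 378^2 = 142884 ≡ 30 (mod 821)
724^8 ≡ 30^2 = 900 ≡ 79 (mod 821)
724^16 ≡ 79^2 = 6241 ≡ 494 (mod 821)
724^24 = 724^16 * 724^8 ≡ 494 * 79 (mod 821).
494 * 79 = 39026 ≡ 439 (mod 821).

439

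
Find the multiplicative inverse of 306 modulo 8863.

4837

By the extended Euclidean algorithm:
8863 = 28*306 + 295
306 = 1*295 + 11
295 = 26*11 + 9
11 = 1*9 + 2
9 = 4*2 + 1
2 = 2*1 + 0
gcd(306, 8863) = 1, so the inverse exists.
Bézout: 1 = 139*8863 − 4026*306.
So 306⁻¹ ≡ −4026 ≡ 4837 (mod 8863).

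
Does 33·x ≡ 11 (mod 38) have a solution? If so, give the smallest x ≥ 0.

gcd(33, 38) = 1, so a unique solution mod 38 exists.
33⁻¹ ≡ 15 (mod 38).
x ≡ 15·11 ≡ 13 (mod 38).

13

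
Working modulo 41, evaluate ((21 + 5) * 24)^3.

21 + 5 = 26
26 * 24 = 624 ≡ 9 (mod 41)
(9)^3 ≡ 32 (mod 41)

32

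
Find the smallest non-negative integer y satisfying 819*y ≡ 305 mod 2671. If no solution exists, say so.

gcd(819, 2671) = 1, so a unique solution mod 2671 exists.
819⁻¹ ≡ 1660 (mod 2671).
y ≡ 1660*305 ≡ 1481 (mod 2671).

1481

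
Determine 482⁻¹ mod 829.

43

829 = 1*482 + 347
482 = 1*347 + 135
347 = 2*135 + 77
135 = 1*77 + 58
77 = 1*58 + 19
58 = 3*19 + 1
19 = 19*1 + 0
gcd(482, 829) = 1, so the inverse exists.
Back-substitute for 1:
1 = 1*58 − 3*19
  = −3*77 + 4*58
  = 4*135 − 7*77
  = −7*347 + 18*135
  = 18*482 − 25*347
  = −25*829 + 43*482
So 482⁻¹ ≡ 43 (mod 829).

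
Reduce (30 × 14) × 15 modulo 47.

2

30 × 14 = 420 ≡ 44 (mod 47)
44 × 15 = 660 ≡ 2 (mod 47)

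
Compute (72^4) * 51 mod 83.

23

(72)^4 ≡ 33 (mod 83)
33 * 51 = 1683 ≡ 23 (mod 83)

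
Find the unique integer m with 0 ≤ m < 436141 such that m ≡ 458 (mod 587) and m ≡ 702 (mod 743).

122554

587⁻¹ mod 743: 587·281 ≡ 1 (mod 743), so 587⁻¹ ≡ 281.
m = 458 + 587·((702 − 458)·281 mod 743) = 458 + 587·208 = 122554.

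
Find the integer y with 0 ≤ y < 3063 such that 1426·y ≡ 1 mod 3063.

1321

3063 = 2·1426 + 211
1426 = 6·211 + 160
211 = 1·160 + 51
160 = 3·51 + 7
51 = 7·7 + 2
7 = 3·2 + 1
2 = 2·1 + 0
gcd(1426, 3063) = 1, so the inverse exists.
Bézout: 1 = −615·3063 + 1321·1426.
So 1426⁻¹ ≡ 1321 (mod 3063).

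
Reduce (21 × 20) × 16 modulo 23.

21 × 20 = 420 ≡ 6 (mod 23)
6 × 16 = 96 ≡ 4 (mod 23)

4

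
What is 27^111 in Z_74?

Compute successive squares:
111 in binary is 1101111, i.e. 111 = 64 + 32 + 8 + 4 + 2 + 1.
27^1 ≡ 27 (mod 74)
27^2 ≡ 27^2 = 729 ≡ 63 (mod 74)
27^4 ≡ 63^2 = 3969 ≡ 47 (mod 74)
27^8 ≡ 47^2 = 2209 ≡ 63 (mod 74)
27^16 ≡ 63^2 = 3969 ≡ 47 (mod 74)
27^32 ≡ 47^2 = 2209 ≡ 63 (mod 74)
27^64 ≡ 63^2 = 3969 ≡ 47 (mod 74)
27^111 = 27^64 × 27^32 × 27^8 × 27^4 × 27^2 × 27^1 ≡ 47 × 63 × 63 × 47 × 63 × 27 (mod 74).
Accumulate the product:
47 × 63 = 2961 ≡ 1
1 × 63 = 63
63 × 47 = 2961 ≡ 1
1 × 63 = 63
63 × 27 = 1701 ≡ 73

73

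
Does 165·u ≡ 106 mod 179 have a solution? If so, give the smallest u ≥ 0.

gcd(165, 179) = 1, so a unique solution mod 179 exists.
165⁻¹ ≡ 115 (mod 179).
u ≡ 115·106 ≡ 18 (mod 179).

18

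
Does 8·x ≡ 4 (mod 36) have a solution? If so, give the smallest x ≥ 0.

5

gcd(8, 36) = 4, and 4 | 4, so solutions exist.
Divide through by 4: 2·x = 1 (mod 9).
2⁻¹ ≡ 5 (mod 9).
x ≡ 5·1 ≡ 5 (mod 9).
The smallest non-negative solution is x = 5.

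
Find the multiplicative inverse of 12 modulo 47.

Run the extended Euclidean algorithm:
47 = 3*12 + 11
12 = 1*11 + 1
11 = 11*1 + 0
gcd(12, 47) = 1, so the inverse exists.
Back-substitute for 1:
1 = 1*12 − 1*11
  = −1*47 + 4*12
So 12⁻¹ ≡ 4 (mod 47).

4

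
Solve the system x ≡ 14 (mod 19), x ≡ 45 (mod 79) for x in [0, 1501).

1230

19⁻¹ mod 79: 19·25 ≡ 1 (mod 79), so 19⁻¹ ≡ 25.
x = 14 + 19·((45 − 14)·25 mod 79) = 14 + 19·64 = 1230.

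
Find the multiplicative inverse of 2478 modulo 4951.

2971

4951 = 1*2478 + 2473
2478 = 1*2473 + 5
2473 = 494*5 + 3
5 = 1*3 + 2
3 = 1*2 + 1
2 = 2*1 + 0
gcd(2478, 4951) = 1, so the inverse exists.
Back-substitute for 1:
1 = 1*3 − 1*2
  = −1*5 + 2*3
  = 2*2473 − 989*5
  = −989*2478 + 991*2473
  = 991*4951 − 1980*2478
So 2478⁻¹ ≡ −1980 ≡ 2971 (mod 4951).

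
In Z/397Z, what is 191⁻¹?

291

Apply the Euclidean algorithm and back-substitute:
397 = 2·191 + 15
191 = 12·15 + 11
15 = 1·11 + 4
11 = 2·4 + 3
4 = 1·3 + 1
3 = 3·1 + 0
gcd(191, 397) = 1, so the inverse exists.
Back-substitute for 1:
1 = 1·4 − 1·3
  = −1·11 + 3·4
  = 3·15 − 4·11
  = −4·191 + 51·15
  = 51·397 − 106·191
So 191⁻¹ ≡ −106 ≡ 291 (mod 397).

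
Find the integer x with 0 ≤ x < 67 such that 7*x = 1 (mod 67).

48

67 = 9·7 + 4
7 = 1·4 + 3
4 = 1·3 + 1
3 = 3·1 + 0
gcd(7, 67) = 1, so the inverse exists.
Back-substitute for 1:
1 = 1·4 − 1·3
  = −1·7 + 2·4
  = 2·67 − 19·7
So 7⁻¹ ≡ −19 ≡ 48 (mod 67).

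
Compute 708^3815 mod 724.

116

Compute successive squares:
708^1 ≡ 708 (mod 724)
708^2 ≡ 708^2 = 501264 ≡ 256 (mod 724)
708^4 ≡ 256^2 = 65536 ≡ 376 (mod 724)
708^8 ≡ 376^2 = 141376 ≡ 196 (mod 724)
708^16 ≡ 196^2 = 38416 ≡ 44 (mod 724)
708^32 ≡ 44^2 = 1936 ≡ 488 (mod 724)
708^64 ≡ 488^2 = 238144 ≡ 672 (mod 724)
708^128 ≡ 672^2 = 451584 ≡ 532 (mod 724)
708^256 ≡ 532^2 = 283024 ≡ 664 (mod 724)
708^512 ≡ 664^2 = 440896 ≡ 704 (mod 724)
708^1024 ≡ 704^2 = 495616 ≡ 400 (mod 724)
708^2048 ≡ 400^2 = 160000 ≡ 720 (mod 724)
708^3815 = 708^2048 · 708^1024 · 708^512 · 708^128 · 708^64 · 708^32 · 708^4 · 708^2 · 708^1 ≡ 720 · 400 · 704 · 532 · 672 · 488 · 376 · 256 · 708 (mod 724).
Accumulate the product:
720 · 400 = 288000 ≡ 572
572 · 704 = 402688 ≡ 144
144 · 532 = 76608 ≡ 588
588 · 672 = 395136 ≡ 556
556 · 488 = 271328 ≡ 552
552 · 376 = 207552 ≡ 488
488 · 256 = 124928 ≡ 400
400 · 708 = 283200 ≡ 116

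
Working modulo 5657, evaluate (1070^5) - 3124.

(1070)^5 ≡ 1299 (mod 5657)
1299 - 3124 = -1825 ≡ 3832 (mod 5657)

3832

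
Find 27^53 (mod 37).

11

53 in binary is 110101, i.e. 53 = 32 + 16 + 4 + 1.
27^1 ≡ 27 (mod 37)
27^2 ≡ 27^2 = 729 ≡ 26 (mod 37)
27^4 ≡ 26^2 = 676 ≡ 10 (mod 37)
27^8 ≡ 10^2 = 100 ≡ 26 (mod 37)
27^16 ≡ 26^2 = 676 ≡ 10 (mod 37)
27^32 ≡ 10^2 = 100 ≡ 26 (mod 37)
27^53 = 27^32 × 27^16 × 27^4 × 27^1 ≡ 26 × 10 × 10 × 27 (mod 37).
Accumulate the product:
26 × 10 = 260 ≡ 1
1 × 10 = 10
10 × 27 = 270 ≡ 11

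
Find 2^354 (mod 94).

42

Compute successive squares:
354 in binary is 101100010, i.e. 354 = 256 + 64 + 32 + 2.
2^1 ≡ 2 (mod 94)
2^2 ≡ 2^2 = 4 (mod 94)
2^4 ≡ 4^2 = 16 (mod 94)
2^8 ≡ 16^2 = 256 ≡ 68 (mod 94)
2^16 ≡ 68^2 = 4624 ≡ 18 (mod 94)
2^32 ≡ 18^2 = 324 ≡ 42 (mod 94)
2^64 ≡ 42^2 = 1764 ≡ 72 (mod 94)
2^128 ≡ 72^2 = 5184 ≡ 14 (mod 94)
2^256 ≡ 14^2 = 196 ≡ 8 (mod 94)
2^354 = 2^256 · 2^64 · 2^32 · 2^2 ≡ 8 · 72 · 42 · 4 (mod 94).
Accumulate the product:
8 · 72 = 576 ≡ 12
12 · 42 = 504 ≡ 34
34 · 4 = 136 ≡ 42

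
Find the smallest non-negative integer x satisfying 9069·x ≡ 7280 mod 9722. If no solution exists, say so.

gcd(9069, 9722) = 1, so a unique solution mod 9722 exists.
9069⁻¹ ≡ 2397 (mod 9722).
x ≡ 2397·7280 ≡ 8892 (mod 9722).

8892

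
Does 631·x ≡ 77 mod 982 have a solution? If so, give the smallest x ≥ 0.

gcd(631, 982) = 1, so a unique solution mod 982 exists.
631⁻¹ ≡ 733 (mod 982).
x ≡ 733·77 ≡ 467 (mod 982).

467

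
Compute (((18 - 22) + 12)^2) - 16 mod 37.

11

18 - 22 = -4 ≡ 33 (mod 37)
33 + 12 = 45 ≡ 8 (mod 37)
(8)^2 ≡ 27 (mod 37)
27 - 16 = 11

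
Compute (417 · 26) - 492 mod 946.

890

417 · 26 = 10842 ≡ 436 (mod 946)
436 - 492 = -56 ≡ 890 (mod 946)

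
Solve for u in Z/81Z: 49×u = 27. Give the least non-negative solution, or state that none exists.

27

gcd(49, 81) = 1, so a unique solution mod 81 exists.
49⁻¹ ≡ 43 (mod 81).
u ≡ 43×27 ≡ 27 (mod 81).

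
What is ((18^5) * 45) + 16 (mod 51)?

10

(18)^5 ≡ 18 (mod 51)
18 * 45 = 810 ≡ 45 (mod 51)
45 + 16 = 61 ≡ 10 (mod 51)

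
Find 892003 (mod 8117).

7250

892003 = 109*8117 + 7250, so 892003 ≡ 7250 (mod 8117).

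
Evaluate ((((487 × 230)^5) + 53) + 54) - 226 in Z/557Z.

331

487 × 230 = 112010 ≡ 53 (mod 557)
(53)^5 ≡ 450 (mod 557)
450 + 53 = 503
503 + 54 = 557 ≡ 0 (mod 557)
0 - 226 = -226 ≡ 331 (mod 557)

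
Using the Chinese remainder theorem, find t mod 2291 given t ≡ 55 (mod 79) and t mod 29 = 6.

79⁻¹ mod 29: 79*18 ≡ 1 (mod 29), so 79⁻¹ ≡ 18.
t = 55 + 79*((6 − 55)*18 mod 29) = 55 + 79*17 = 1398.

1398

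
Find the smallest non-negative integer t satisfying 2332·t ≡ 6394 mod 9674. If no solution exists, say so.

gcd(2332, 9674) = 2, and 2 | 6394, so solutions exist.
Divide through by 2: 1166·t ≡ 3197 mod 4837.
1166⁻¹ ≡ 3439 (mod 4837).
t ≡ 3439·3197 ≡ 4819 (mod 4837).
The smallest non-negative solution is t = 4819.

4819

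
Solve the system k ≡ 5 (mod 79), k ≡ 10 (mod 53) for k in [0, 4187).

79⁻¹ mod 53: 79×51 ≡ 1 (mod 53), so 79⁻¹ ≡ 51.
k = 5 + 79×((10 − 5)×51 mod 53) = 5 + 79×43 = 3402.

3402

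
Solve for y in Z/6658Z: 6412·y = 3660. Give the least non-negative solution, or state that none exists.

gcd(6412, 6658) = 2, and 2 | 3660, so solutions exist.
Divide through by 2: 3206·y = 1830 (mod 3329).
3206⁻¹ ≡ 2084 (mod 3329).
y ≡ 2084·1830 ≡ 2015 (mod 3329).
The smallest non-negative solution is y = 2015.

2015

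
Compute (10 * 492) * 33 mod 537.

186

10 * 492 = 4920 ≡ 87 (mod 537)
87 * 33 = 2871 ≡ 186 (mod 537)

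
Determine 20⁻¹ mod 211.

Apply the Euclidean algorithm and back-substitute:
211 = 10*20 + 11
20 = 1*11 + 9
11 = 1*9 + 2
9 = 4*2 + 1
2 = 2*1 + 0
gcd(20, 211) = 1, so the inverse exists.
Back-substitute for 1:
1 = 1*9 − 4*2
  = −4*11 + 5*9
  = 5*20 − 9*11
  = −9*211 + 95*20
So 20⁻¹ ≡ 95 (mod 211).

95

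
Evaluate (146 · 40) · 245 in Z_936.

146 · 40 = 5840 ≡ 224 (mod 936)
224 · 245 = 54880 ≡ 592 (mod 936)

592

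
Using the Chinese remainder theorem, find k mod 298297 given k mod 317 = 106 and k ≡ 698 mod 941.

317⁻¹ mod 941: 317×659 ≡ 1 (mod 941), so 317⁻¹ ≡ 659.
k = 106 + 317×((698 − 106)×659 mod 941) = 106 + 317×554 = 175724.
Check: 175724 mod 317 = 106, 175724 mod 941 = 698. ✓

175724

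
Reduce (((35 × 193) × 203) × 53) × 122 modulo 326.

35 × 193 = 6755 ≡ 235 (mod 326)
235 × 203 = 47705 ≡ 109 (mod 326)
109 × 53 = 5777 ≡ 235 (mod 326)
235 × 122 = 28670 ≡ 308 (mod 326)

308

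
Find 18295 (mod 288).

18295 = 63×288 + 151, so 18295 ≡ 151 (mod 288).

151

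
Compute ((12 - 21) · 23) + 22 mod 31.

12 - 21 = -9 ≡ 22 (mod 31)
22 · 23 = 506 ≡ 10 (mod 31)
10 + 22 = 32 ≡ 1 (mod 31)

1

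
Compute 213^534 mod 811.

54

534 in binary is 1000010110, i.e. 534 = 512 + 16 + 4 + 2.
213^1 ≡ 213 (mod 811)
213^2 ≡ 213^2 = 45369 ≡ 764 (mod 811)
213^4 ≡ 764^2 = 583696 ≡ 587 (mod 811)
213^8 ≡ 587^2 = 344569 ≡ 705 (mod 811)
213^16 ≡ 705^2 = 497025 ≡ 693 (mod 811)
213^32 ≡ 693^2 = 480249 ≡ 137 (mod 811)
213^64 ≡ 137^2 = 18769 ≡ 116 (mod 811)
213^128 ≡ 116^2 = 13456 ≡ 480 (mod 811)
213^256 ≡ 480^2 = 230400 ≡ 76 (mod 811)
213^512 ≡ 76^2 = 5776 ≡ 99 (mod 811)
213^534 = 213^512 × 213^16 × 213^4 × 213^2 ≡ 99 × 693 × 587 × 764 (mod 811).
Accumulate the product:
99 × 693 = 68607 ≡ 483
483 × 587 = 283521 ≡ 482
482 × 764 = 368248 ≡ 54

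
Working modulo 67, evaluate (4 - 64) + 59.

66

4 - 64 = -60 ≡ 7 (mod 67)
7 + 59 = 66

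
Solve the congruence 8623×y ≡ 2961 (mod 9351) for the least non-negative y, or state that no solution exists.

gcd(8623, 9351) = 1, so a unique solution mod 9351 exists.
8623⁻¹ ≡ 4303 (mod 9351).
y ≡ 4303×2961 ≡ 5121 (mod 9351).

5121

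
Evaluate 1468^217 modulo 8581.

By square-and-multiply:
1468^1 ≡ 1468 (mod 8581)
1468^2 ≡ 1468^2 = 2155024 ≡ 1193 (mod 8581)
1468^4 ≡ 1193^2 = 1423249 ≡ 7384 (mod 8581)
1468^8 ≡ 7384^2 = 54523456 ≡ 8363 (mod 8581)
1468^16 ≡ 8363^2 = 69939769 ≡ 4619 (mod 8581)
1468^32 ≡ 4619^2 = 21335161 ≡ 2795 (mod 8581)
1468^64 ≡ 2795^2 = 7812025 ≡ 3315 (mod 8581)
1468^128 ≡ 3315^2 = 10989225 ≡ 5545 (mod 8581)
1468^217 = 1468^128 * 1468^64 * 1468^16 * 1468^8 * 1468^1 ≡ 5545 * 3315 * 4619 * 8363 * 1468 (mod 8581).
Accumulate the product:
5545 * 3315 = 18381675 ≡ 1173
1173 * 4619 = 5418087 ≡ 3476
3476 * 8363 = 29069788 ≡ 5941
5941 * 1468 = 8721388 ≡ 3092

3092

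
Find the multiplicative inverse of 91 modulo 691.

Apply the Euclidean algorithm and back-substitute:
691 = 7×91 + 54
91 = 1×54 + 37
54 = 1×37 + 17
37 = 2×17 + 3
17 = 5×3 + 2
3 = 1×2 + 1
2 = 2×1 + 0
gcd(91, 691) = 1, so the inverse exists.
Back-substitute for 1:
1 = 1×3 − 1×2
  = −1×17 + 6×3
  = 6×37 − 13×17
  = −13×54 + 19×37
  = 19×91 − 32×54
  = −32×691 + 243×91
So 91⁻¹ ≡ 243 (mod 691).

243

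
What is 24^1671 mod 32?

1671 in binary is 11010000111, i.e. 1671 = 1024 + 512 + 128 + 4 + 2 + 1.
24^1 ≡ 24 (mod 32)
24^2 ≡ 24^2 = 576 ≡ 0 (mod 32)
24^4 ≡ 0^2 = 0 (mod 32)
24^8 ≡ 0^2 = 0 (mod 32)
24^16 ≡ 0^2 = 0 (mod 32)
24^32 ≡ 0^2 = 0 (mod 32)
24^64 ≡ 0^2 = 0 (mod 32)
24^128 ≡ 0^2 = 0 (mod 32)
24^256 ≡ 0^2 = 0 (mod 32)
24^512 ≡ 0^2 = 0 (mod 32)
24^1024 ≡ 0^2 = 0 (mod 32)
24^1671 = 24^1024 × 24^512 × 24^128 × 24^4 × 24^2 × 24^1 ≡ 0 × 0 × 0 × 0 × 0 × 24 (mod 32).
Accumulate the product:
0 × 0 = 0
0 × 0 = 0
0 × 0 = 0
0 × 0 = 0
0 × 24 = 0

0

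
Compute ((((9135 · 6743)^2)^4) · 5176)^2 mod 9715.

9135 · 6743 = 61597305 ≡ 4205 (mod 9715)
(4205)^2 ≡ 725 (mod 9715)
(725)^4 ≡ 435 (mod 9715)
435 · 5176 = 2251560 ≡ 7395 (mod 9715)
(7395)^2 ≡ 290 (mod 9715)

290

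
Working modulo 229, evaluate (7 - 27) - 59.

150

7 - 27 = -20 ≡ 209 (mod 229)
209 - 59 = 150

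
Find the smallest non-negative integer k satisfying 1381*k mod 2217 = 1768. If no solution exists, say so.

gcd(1381, 2217) = 1, so a unique solution mod 2217 exists.
1381⁻¹ ≡ 1318 (mod 2217).
k ≡ 1318*1768 ≡ 157 (mod 2217).

157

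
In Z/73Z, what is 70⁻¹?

24

By the extended Euclidean algorithm:
73 = 1·70 + 3
70 = 23·3 + 1
3 = 3·1 + 0
gcd(70, 73) = 1, so the inverse exists.
Bézout: 1 = −23·73 + 24·70.
So 70⁻¹ ≡ 24 (mod 73).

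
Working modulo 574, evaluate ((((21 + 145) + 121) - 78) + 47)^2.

100

21 + 145 = 166
166 + 121 = 287
287 - 78 = 209
209 + 47 = 256
(256)^2 ≡ 100 (mod 574)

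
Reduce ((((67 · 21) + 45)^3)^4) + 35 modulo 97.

13

67 · 21 = 1407 ≡ 49 (mod 97)
49 + 45 = 94
(94)^3 ≡ 70 (mod 97)
(70)^4 ≡ 75 (mod 97)
75 + 35 = 110 ≡ 13 (mod 97)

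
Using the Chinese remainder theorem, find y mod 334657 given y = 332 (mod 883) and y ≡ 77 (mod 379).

883⁻¹ mod 379: 883×94 ≡ 1 (mod 379), so 883⁻¹ ≡ 94.
y = 332 + 883×((77 − 332)×94 mod 379) = 332 + 883×286 = 252870.
Check: 252870 mod 883 = 332, 252870 mod 379 = 77. ✓

252870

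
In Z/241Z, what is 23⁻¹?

21

241 = 10×23 + 11
23 = 2×11 + 1
11 = 11×1 + 0
gcd(23, 241) = 1, so the inverse exists.
Back-substitute for 1:
1 = 1×23 − 2×11
  = −2×241 + 21×23
So 23⁻¹ ≡ 21 (mod 241).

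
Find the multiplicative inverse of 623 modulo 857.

282

Apply the Euclidean algorithm and back-substitute:
857 = 1·623 + 234
623 = 2·234 + 155
234 = 1·155 + 79
155 = 1·79 + 76
79 = 1·76 + 3
76 = 25·3 + 1
3 = 3·1 + 0
gcd(623, 857) = 1, so the inverse exists.
Back-substitute for 1:
1 = 1·76 − 25·3
  = −25·79 + 26·76
  = 26·155 − 51·79
  = −51·234 + 77·155
  = 77·623 − 205·234
  = −205·857 + 282·623
So 623⁻¹ ≡ 282 (mod 857).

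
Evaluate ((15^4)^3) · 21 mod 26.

(15)^4 ≡ 3 (mod 26)
(3)^3 ≡ 1 (mod 26)
1 · 21 = 21

21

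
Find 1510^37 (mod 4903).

2097

1510^1 ≡ 1510 (mod 4903)
1510^2 ≡ 1510^2 = 2280100 ≡ 205 (mod 4903)
1510^4 ≡ 205^2 = 42025 ≡ 2801 (mod 4903)
1510^8 ≡ 2801^2 = 7845601 ≡ 801 (mod 4903)
1510^16 ≡ 801^2 = 641601 ≡ 4211 (mod 4903)
1510^32 ≡ 4211^2 = 17732521 ≡ 3273 (mod 4903)
1510^37 = 1510^32 × 1510^4 × 1510^1 ≡ 3273 × 2801 × 1510 (mod 4903).
Accumulate the product:
3273 × 2801 = 9167673 ≡ 3966
3966 × 1510 = 5988660 ≡ 2097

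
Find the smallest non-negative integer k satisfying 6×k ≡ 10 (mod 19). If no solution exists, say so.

8

gcd(6, 19) = 1, so a unique solution mod 19 exists.
6⁻¹ ≡ 16 (mod 19).
k ≡ 16×10 ≡ 8 (mod 19).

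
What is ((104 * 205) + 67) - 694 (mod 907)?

104 * 205 = 21320 ≡ 459 (mod 907)
459 + 67 = 526
526 - 694 = -168 ≡ 739 (mod 907)

739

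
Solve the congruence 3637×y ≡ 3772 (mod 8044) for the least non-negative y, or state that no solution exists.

gcd(3637, 8044) = 1, so a unique solution mod 8044 exists.
3637⁻¹ ≡ 7553 (mod 8044).
y ≡ 7553×3772 ≡ 6112 (mod 8044).

6112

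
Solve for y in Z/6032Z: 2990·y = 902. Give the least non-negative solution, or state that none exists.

no solution

gcd(2990, 6032) = 26, and 26 does not divide 902.
So the congruence has no solution.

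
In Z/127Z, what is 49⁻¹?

70

Run the extended Euclidean algorithm:
127 = 2×49 + 29
49 = 1×29 + 20
29 = 1×20 + 9
20 = 2×9 + 2
9 = 4×2 + 1
2 = 2×1 + 0
gcd(49, 127) = 1, so the inverse exists.
Back-substitute for 1:
1 = 1×9 − 4×2
  = −4×20 + 9×9
  = 9×29 − 13×20
  = −13×49 + 22×29
  = 22×127 − 57×49
So 49⁻¹ ≡ −57 ≡ 70 (mod 127).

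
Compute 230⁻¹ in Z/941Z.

Apply the Euclidean algorithm and back-substitute:
941 = 4*230 + 21
230 = 10*21 + 20
21 = 1*20 + 1
20 = 20*1 + 0
gcd(230, 941) = 1, so the inverse exists.
Bézout: 1 = 11*941 − 45*230.
So 230⁻¹ ≡ −45 ≡ 896 (mod 941).

896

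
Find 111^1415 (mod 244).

11

Compute successive squares:
111^1 ≡ 111 (mod 244)
111^2 ≡ 111^2 = 12321 ≡ 121 (mod 244)
111^4 ≡ 121^2 = 14641 ≡ 1 (mod 244)
111^8 ≡ 1^2 = 1 (mod 244)
111^16 ≡ 1^2 = 1 (mod 244)
111^32 ≡ 1^2 = 1 (mod 244)
111^64 ≡ 1^2 = 1 (mod 244)
111^128 ≡ 1^2 = 1 (mod 244)
111^256 ≡ 1^2 = 1 (mod 244)
111^512 ≡ 1^2 = 1 (mod 244)
111^1024 ≡ 1^2 = 1 (mod 244)
111^1415 = 111^1024 × 111^256 × 111^128 × 111^4 × 111^2 × 111^1 ≡ 1 × 1 × 1 × 1 × 121 × 111 (mod 244).
Accumulate the product:
1 × 1 = 1
1 × 1 = 1
1 × 1 = 1
1 × 121 = 121
121 × 111 = 13431 ≡ 11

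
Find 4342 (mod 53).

49

4342 = 81×53 + 49, so 4342 ≡ 49 (mod 53).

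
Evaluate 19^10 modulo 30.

1

Using repeated squaring:
10 in binary is 1010, i.e. 10 = 8 + 2.
19^1 ≡ 19 (mod 30)
19^2 ≡ 19^2 = 361 ≡ 1 (mod 30)
19^4 ≡ 1^2 = 1 (mod 30)
19^8 ≡ 1^2 = 1 (mod 30)
19^10 = 19^8 · 19^2 ≡ 1 · 1 (mod 30).
1 · 1 = 1 ≡ 1 (mod 30).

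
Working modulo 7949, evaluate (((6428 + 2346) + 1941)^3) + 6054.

2421

6428 + 2346 = 8774 ≡ 825 (mod 7949)
825 + 1941 = 2766
(2766)^3 ≡ 4316 (mod 7949)
4316 + 6054 = 10370 ≡ 2421 (mod 7949)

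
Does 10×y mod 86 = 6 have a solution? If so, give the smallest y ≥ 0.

gcd(10, 86) = 2, and 2 | 6, so solutions exist.
Divide through by 2: 5×y ≡ 3 mod 43.
5⁻¹ ≡ 26 (mod 43).
y ≡ 26×3 ≡ 35 (mod 43).
The smallest non-negative solution is y = 35.

35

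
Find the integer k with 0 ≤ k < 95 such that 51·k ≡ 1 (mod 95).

41

95 = 1*51 + 44
51 = 1*44 + 7
44 = 6*7 + 2
7 = 3*2 + 1
2 = 2*1 + 0
gcd(51, 95) = 1, so the inverse exists.
Bézout: 1 = −22*95 + 41*51.
So 51⁻¹ ≡ 41 (mod 95).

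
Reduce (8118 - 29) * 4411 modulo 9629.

8118 - 29 = 8089
8089 * 4411 = 35680579 ≡ 5134 (mod 9629)

5134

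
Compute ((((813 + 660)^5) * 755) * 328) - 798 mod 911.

223

813 + 660 = 1473 ≡ 562 (mod 911)
(562)^5 ≡ 251 (mod 911)
251 * 755 = 189505 ≡ 17 (mod 911)
17 * 328 = 5576 ≡ 110 (mod 911)
110 - 798 = -688 ≡ 223 (mod 911)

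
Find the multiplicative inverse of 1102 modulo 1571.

1025

Run the extended Euclidean algorithm:
1571 = 1×1102 + 469
1102 = 2×469 + 164
469 = 2×164 + 141
164 = 1×141 + 23
141 = 6×23 + 3
23 = 7×3 + 2
3 = 1×2 + 1
2 = 2×1 + 0
gcd(1102, 1571) = 1, so the inverse exists.
Back-substitute for 1:
1 = 1×3 − 1×2
  = −1×23 + 8×3
  = 8×141 − 49×23
  = −49×164 + 57×141
  = 57×469 − 163×164
  = −163×1102 + 383×469
  = 383×1571 − 546×1102
So 1102⁻¹ ≡ −546 ≡ 1025 (mod 1571).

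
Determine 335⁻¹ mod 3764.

Run the extended Euclidean algorithm:
3764 = 11·335 + 79
335 = 4·79 + 19
79 = 4·19 + 3
19 = 6·3 + 1
3 = 3·1 + 0
gcd(335, 3764) = 1, so the inverse exists.
Bézout: 1 = −106·3764 + 1191·335.
So 335⁻¹ ≡ 1191 (mod 3764).

1191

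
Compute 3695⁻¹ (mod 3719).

Apply the Euclidean algorithm and back-substitute:
3719 = 1·3695 + 24
3695 = 153·24 + 23
24 = 1·23 + 1
23 = 23·1 + 0
gcd(3695, 3719) = 1, so the inverse exists.
Bézout: 1 = 154·3719 − 155·3695.
So 3695⁻¹ ≡ −155 ≡ 3564 (mod 3719).

3564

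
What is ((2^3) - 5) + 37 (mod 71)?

40

(2)^3 ≡ 8 (mod 71)
8 - 5 = 3
3 + 37 = 40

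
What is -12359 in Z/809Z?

585

-12359 = -16·809 + 585, so -12359 ≡ 585 (mod 809).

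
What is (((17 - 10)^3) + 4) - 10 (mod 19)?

17 - 10 = 7
(7)^3 ≡ 1 (mod 19)
1 + 4 = 5
5 - 10 = -5 ≡ 14 (mod 19)

14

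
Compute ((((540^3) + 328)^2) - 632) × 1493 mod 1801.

1379

(540)^3 ≡ 769 (mod 1801)
769 + 328 = 1097
(1097)^2 ≡ 341 (mod 1801)
341 - 632 = -291 ≡ 1510 (mod 1801)
1510 × 1493 = 2254430 ≡ 1379 (mod 1801)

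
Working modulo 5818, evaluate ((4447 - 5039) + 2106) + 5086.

782

4447 - 5039 = -592 ≡ 5226 (mod 5818)
5226 + 2106 = 7332 ≡ 1514 (mod 5818)
1514 + 5086 = 6600 ≡ 782 (mod 5818)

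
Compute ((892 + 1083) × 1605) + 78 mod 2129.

2001

892 + 1083 = 1975
1975 × 1605 = 3169875 ≡ 1923 (mod 2129)
1923 + 78 = 2001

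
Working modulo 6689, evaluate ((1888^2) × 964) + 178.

1026

(1888)^2 ≡ 5996 (mod 6689)
5996 × 964 = 5780144 ≡ 848 (mod 6689)
848 + 178 = 1026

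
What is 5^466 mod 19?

16

466 in binary is 111010010, i.e. 466 = 256 + 128 + 64 + 16 + 2.
5^1 ≡ 5 (mod 19)
5^2 ≡ 5^2 = 25 ≡ 6 (mod 19)
5^4 ≡ 6^2 = 36 ≡ 17 (mod 19)
5^8 ≡ 17^2 = 289 ≡ 4 (mod 19)
5^16 ≡ 4^2 = 16 (mod 19)
5^32 ≡ 16^2 = 256 ≡ 9 (mod 19)
5^64 ≡ 9^2 = 81 ≡ 5 (mod 19)
5^128 ≡ 5^2 = 25 ≡ 6 (mod 19)
5^256 ≡ 6^2 = 36 ≡ 17 (mod 19)
5^466 = 5^256 × 5^128 × 5^64 × 5^16 × 5^2 ≡ 17 × 6 × 5 × 16 × 6 (mod 19).
Accumulate the product:
17 × 6 = 102 ≡ 7
7 × 5 = 35 ≡ 16
16 × 16 = 256 ≡ 9
9 × 6 = 54 ≡ 16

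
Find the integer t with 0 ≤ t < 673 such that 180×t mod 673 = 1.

86

Run the extended Euclidean algorithm:
673 = 3×180 + 133
180 = 1×133 + 47
133 = 2×47 + 39
47 = 1×39 + 8
39 = 4×8 + 7
8 = 1×7 + 1
7 = 7×1 + 0
gcd(180, 673) = 1, so the inverse exists.
Bézout: 1 = −23×673 + 86×180.
So 180⁻¹ ≡ 86 (mod 673).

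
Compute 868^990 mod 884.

664

By square-and-multiply:
868^1 ≡ 868 (mod 884)
868^2 ≡ 868^2 = 753424 ≡ 256 (mod 884)
868^4 ≡ 256^2 = 65536 ≡ 120 (mod 884)
868^8 ≡ 120^2 = 14400 ≡ 256 (mod 884)
868^16 ≡ 256^2 = 65536 ≡ 120 (mod 884)
868^32 ≡ 120^2 = 14400 ≡ 256 (mod 884)
868^64 ≡ 256^2 = 65536 ≡ 120 (mod 884)
868^128 ≡ 120^2 = 14400 ≡ 256 (mod 884)
868^256 ≡ 256^2 = 65536 ≡ 120 (mod 884)
868^512 ≡ 120^2 = 14400 ≡ 256 (mod 884)
868^990 = 868^512 × 868^256 × 868^128 × 868^64 × 868^16 × 868^8 × 868^4 × 868^2 ≡ 256 × 120 × 256 × 120 × 120 × 256 × 120 × 256 (mod 884).
Accumulate the product:
256 × 120 = 30720 ≡ 664
664 × 256 = 169984 ≡ 256
256 × 120 = 30720 ≡ 664
664 × 120 = 79680 ≡ 120
120 × 256 = 30720 ≡ 664
664 × 120 = 79680 ≡ 120
120 × 256 = 30720 ≡ 664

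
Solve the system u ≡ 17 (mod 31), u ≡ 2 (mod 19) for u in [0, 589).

420

31⁻¹ mod 19: 31×8 ≡ 1 (mod 19), so 31⁻¹ ≡ 8.
u = 17 + 31×((2 − 17)×8 mod 19) = 17 + 31×13 = 420.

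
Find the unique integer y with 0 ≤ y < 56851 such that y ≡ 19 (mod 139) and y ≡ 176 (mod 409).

139⁻¹ mod 409: 139*256 ≡ 1 (mod 409), so 139⁻¹ ≡ 256.
y = 19 + 139*((176 − 19)*256 mod 409) = 19 + 139*110 = 15309.
Check: 15309 mod 139 = 19, 15309 mod 409 = 176. ✓

15309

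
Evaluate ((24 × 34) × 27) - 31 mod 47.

24 × 34 = 816 ≡ 17 (mod 47)
17 × 27 = 459 ≡ 36 (mod 47)
36 - 31 = 5

5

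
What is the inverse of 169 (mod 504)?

337

504 = 2*169 + 166
169 = 1*166 + 3
166 = 55*3 + 1
3 = 3*1 + 0
gcd(169, 504) = 1, so the inverse exists.
Bézout: 1 = 56*504 − 167*169.
So 169⁻¹ ≡ −167 ≡ 337 (mod 504).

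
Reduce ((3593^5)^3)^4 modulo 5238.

(3593)^5 ≡ 2867 (mod 5238)
(2867)^3 ≡ 2555 (mod 5238)
(2555)^4 ≡ 2521 (mod 5238)

2521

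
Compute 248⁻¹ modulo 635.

402

By the extended Euclidean algorithm:
635 = 2×248 + 139
248 = 1×139 + 109
139 = 1×109 + 30
109 = 3×30 + 19
30 = 1×19 + 11
19 = 1×11 + 8
11 = 1×8 + 3
8 = 2×3 + 2
3 = 1×2 + 1
2 = 2×1 + 0
gcd(248, 635) = 1, so the inverse exists.
Bézout: 1 = 91×635 − 233×248.
So 248⁻¹ ≡ −233 ≡ 402 (mod 635).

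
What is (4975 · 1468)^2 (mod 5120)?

1040

4975 · 1468 = 7303300 ≡ 2180 (mod 5120)
(2180)^2 ≡ 1040 (mod 5120)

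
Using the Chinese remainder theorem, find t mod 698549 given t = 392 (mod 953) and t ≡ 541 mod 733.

953⁻¹ mod 733: 953·10 ≡ 1 (mod 733), so 953⁻¹ ≡ 10.
t = 392 + 953·((541 − 392)·10 mod 733) = 392 + 953·24 = 23264.

23264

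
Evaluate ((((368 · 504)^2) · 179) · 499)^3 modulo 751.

165

368 · 504 = 185472 ≡ 726 (mod 751)
(726)^2 ≡ 625 (mod 751)
625 · 179 = 111875 ≡ 727 (mod 751)
727 · 499 = 362773 ≡ 40 (mod 751)
(40)^3 ≡ 165 (mod 751)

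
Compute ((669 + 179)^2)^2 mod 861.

669 + 179 = 848
(848)^2 ≡ 169 (mod 861)
(169)^2 ≡ 148 (mod 861)

148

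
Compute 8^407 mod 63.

8

8^1 ≡ 8 (mod 63)
8^2 ≡ 8^2 = 64 ≡ 1 (mod 63)
8^4 ≡ 1^2 = 1 (mod 63)
8^8 ≡ 1^2 = 1 (mod 63)
8^16 ≡ 1^2 = 1 (mod 63)
8^32 ≡ 1^2 = 1 (mod 63)
8^64 ≡ 1^2 = 1 (mod 63)
8^128 ≡ 1^2 = 1 (mod 63)
8^256 ≡ 1^2 = 1 (mod 63)
8^407 = 8^256 * 8^128 * 8^16 * 8^4 * 8^2 * 8^1 ≡ 1 * 1 * 1 * 1 * 1 * 8 (mod 63).
Accumulate the product:
1 * 1 = 1
1 * 1 = 1
1 * 1 = 1
1 * 1 = 1
1 * 8 = 8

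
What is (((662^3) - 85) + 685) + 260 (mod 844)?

140

(662)^3 ≡ 124 (mod 844)
124 - 85 = 39
39 + 685 = 724
724 + 260 = 984 ≡ 140 (mod 844)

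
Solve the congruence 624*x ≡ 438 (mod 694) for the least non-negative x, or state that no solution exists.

311

gcd(624, 694) = 2, and 2 | 438, so solutions exist.
Divide through by 2: 312*x ≡ 219 (mod 347).
312⁻¹ ≡ 228 (mod 347).
x ≡ 228*219 ≡ 311 (mod 347).
The smallest non-negative solution is x = 311.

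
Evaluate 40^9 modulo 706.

486

Using repeated squaring:
9 in binary is 1001, i.e. 9 = 8 + 1.
40^1 ≡ 40 (mod 706)
40^2 ≡ 40^2 = 1600 ≡ 188 (mod 706)
40^4 ≡ 188^2 = 35344 ≡ 44 (mod 706)
40^8 ≡ 44^2 = 1936 ≡ 524 (mod 706)
40^9 = 40^8 * 40^1 ≡ 524 * 40 (mod 706).
524 * 40 = 20960 ≡ 486 (mod 706).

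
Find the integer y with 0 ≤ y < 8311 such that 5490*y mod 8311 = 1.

5085

By the extended Euclidean algorithm:
8311 = 1·5490 + 2821
5490 = 1·2821 + 2669
2821 = 1·2669 + 152
2669 = 17·152 + 85
152 = 1·85 + 67
85 = 1·67 + 18
67 = 3·18 + 13
18 = 1·13 + 5
13 = 2·5 + 3
5 = 1·3 + 2
3 = 1·2 + 1
2 = 2·1 + 0
gcd(5490, 8311) = 1, so the inverse exists.
Back-substitute for 1:
1 = 1·3 − 1·2
  = −1·5 + 2·3
  = 2·13 − 5·5
  = −5·18 + 7·13
  = 7·67 − 26·18
  = −26·85 + 33·67
  = 33·152 − 59·85
  = −59·2669 + 1036·152
  = 1036·2821 − 1095·2669
  = −1095·5490 + 2131·2821
  = 2131·8311 − 3226·5490
So 5490⁻¹ ≡ −3226 ≡ 5085 (mod 8311).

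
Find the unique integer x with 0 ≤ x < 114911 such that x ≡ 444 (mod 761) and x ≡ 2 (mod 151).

761⁻¹ mod 151: 761×126 ≡ 1 (mod 151), so 761⁻¹ ≡ 126.
x = 444 + 761×((2 − 444)×126 mod 151) = 444 + 761×27 = 20991.

20991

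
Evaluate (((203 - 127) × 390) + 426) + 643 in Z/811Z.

702

203 - 127 = 76
76 × 390 = 29640 ≡ 444 (mod 811)
444 + 426 = 870 ≡ 59 (mod 811)
59 + 643 = 702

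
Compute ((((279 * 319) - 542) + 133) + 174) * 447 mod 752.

279 * 319 = 89001 ≡ 265 (mod 752)
265 - 542 = -277 ≡ 475 (mod 752)
475 + 133 = 608
608 + 174 = 782 ≡ 30 (mod 752)
30 * 447 = 13410 ≡ 626 (mod 752)

626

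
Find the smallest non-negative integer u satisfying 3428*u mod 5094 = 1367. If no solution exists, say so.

gcd(3428, 5094) = 2, and 2 does not divide 1367.
So the congruence has no solution.

no solution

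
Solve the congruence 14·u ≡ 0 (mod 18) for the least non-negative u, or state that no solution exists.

gcd(14, 18) = 2, and 2 | 0, so solutions exist.
Divide through by 2: 7·u mod 9 = 0.
7⁻¹ ≡ 4 (mod 9).
u ≡ 4·0 ≡ 0 (mod 9).
The smallest non-negative solution is u = 0.

0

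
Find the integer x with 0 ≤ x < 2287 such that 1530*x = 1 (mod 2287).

Run the extended Euclidean algorithm:
2287 = 1·1530 + 757
1530 = 2·757 + 16
757 = 47·16 + 5
16 = 3·5 + 1
5 = 5·1 + 0
gcd(1530, 2287) = 1, so the inverse exists.
Back-substitute for 1:
1 = 1·16 − 3·5
  = −3·757 + 142·16
  = 142·1530 − 287·757
  = −287·2287 + 429·1530
So 1530⁻¹ ≡ 429 (mod 2287).

429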